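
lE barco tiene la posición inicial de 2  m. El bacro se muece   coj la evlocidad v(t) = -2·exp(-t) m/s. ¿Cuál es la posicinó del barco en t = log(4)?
Necesitamos integrar nuestra ecuación de la velocidad v(t) = -2·exp(-t) 1 vez. La antiderivada de la velocidad, con x(0) = 2, da la posición: x(t) = 2·exp(-t). Tenemos la posición x(t) = 2·exp(-t). Sustituyendo t = log(4): x(log(4)) = 1/2.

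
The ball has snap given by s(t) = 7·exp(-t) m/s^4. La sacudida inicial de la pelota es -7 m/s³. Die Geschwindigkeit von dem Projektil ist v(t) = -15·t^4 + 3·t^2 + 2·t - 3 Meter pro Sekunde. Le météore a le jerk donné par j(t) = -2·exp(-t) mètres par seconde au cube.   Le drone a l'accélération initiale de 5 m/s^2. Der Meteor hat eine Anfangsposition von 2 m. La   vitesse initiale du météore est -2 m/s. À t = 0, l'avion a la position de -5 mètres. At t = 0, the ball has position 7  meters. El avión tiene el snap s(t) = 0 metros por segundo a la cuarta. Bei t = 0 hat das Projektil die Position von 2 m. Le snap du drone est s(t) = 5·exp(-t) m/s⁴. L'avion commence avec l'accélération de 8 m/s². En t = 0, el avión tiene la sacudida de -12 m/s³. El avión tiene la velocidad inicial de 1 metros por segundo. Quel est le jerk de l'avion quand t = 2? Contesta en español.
Partiendo del snap s(t) = 0, tomamos 1 antiderivada. La integral del snap es la sacudida. Usando j(0) = -12, obtenemos j(t) = -12. Usando j(t) = -12 y sustituyendo t = 2, encontramos j = -12.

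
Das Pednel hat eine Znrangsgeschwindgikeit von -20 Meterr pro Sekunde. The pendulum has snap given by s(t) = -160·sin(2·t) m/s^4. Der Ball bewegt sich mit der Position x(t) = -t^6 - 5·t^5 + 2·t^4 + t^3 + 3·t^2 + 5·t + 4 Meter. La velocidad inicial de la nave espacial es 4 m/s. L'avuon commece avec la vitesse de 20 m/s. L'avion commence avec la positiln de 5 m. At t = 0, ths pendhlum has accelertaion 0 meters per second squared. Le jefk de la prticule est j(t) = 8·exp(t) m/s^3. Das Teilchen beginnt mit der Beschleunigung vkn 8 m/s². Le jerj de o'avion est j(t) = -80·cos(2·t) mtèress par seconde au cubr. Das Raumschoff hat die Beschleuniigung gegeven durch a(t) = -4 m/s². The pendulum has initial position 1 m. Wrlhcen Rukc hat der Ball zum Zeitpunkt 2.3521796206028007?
Ausgehend von der Position x(t) = -t^6 - 5·t^5 + 2·t^4 + t^3 + 3·t^2 + 5·t + 4, nehmen wir 3 Ableitungen. Durch Ableiten von der Position erhalten wir die Geschwindigkeit: v(t) = -6·t^5 - 25·t^4 + 8·t^3 + 3·t^2 + 6·t + 5. Mit d/dt von v(t) finden wir a(t) = -30·t^4 - 100·t^3 + 24·t^2 + 6·t + 6. Mit d/dt von a(t) finden wir j(t) = -120·t^3 - 300·t^2 + 48·t + 6. Mit j(t) = -120·t^3 - 300·t^2 + 48·t + 6 und Einsetzen von t = 2.3521796206028007, finden wir j = -3102.60239257891.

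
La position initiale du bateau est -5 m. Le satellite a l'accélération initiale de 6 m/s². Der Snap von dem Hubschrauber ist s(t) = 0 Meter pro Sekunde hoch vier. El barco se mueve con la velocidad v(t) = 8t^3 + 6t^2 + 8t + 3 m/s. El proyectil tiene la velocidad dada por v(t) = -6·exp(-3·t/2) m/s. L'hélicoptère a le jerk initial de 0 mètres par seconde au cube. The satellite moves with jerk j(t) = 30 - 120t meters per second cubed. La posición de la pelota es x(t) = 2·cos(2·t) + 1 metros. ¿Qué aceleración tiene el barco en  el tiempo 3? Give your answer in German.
Ausgehend von der Geschwindigkeit v(t) = 8·t^3 + 6·t^2 + 8·t + 3, nehmen wir 1 Ableitung. Mit d/dt von v(t) finden wir a(t) = 24·t^2 + 12·t + 8. Mit a(t) = 24·t^2 + 12·t + 8 und Einsetzen von t = 3, finden wir a = 260.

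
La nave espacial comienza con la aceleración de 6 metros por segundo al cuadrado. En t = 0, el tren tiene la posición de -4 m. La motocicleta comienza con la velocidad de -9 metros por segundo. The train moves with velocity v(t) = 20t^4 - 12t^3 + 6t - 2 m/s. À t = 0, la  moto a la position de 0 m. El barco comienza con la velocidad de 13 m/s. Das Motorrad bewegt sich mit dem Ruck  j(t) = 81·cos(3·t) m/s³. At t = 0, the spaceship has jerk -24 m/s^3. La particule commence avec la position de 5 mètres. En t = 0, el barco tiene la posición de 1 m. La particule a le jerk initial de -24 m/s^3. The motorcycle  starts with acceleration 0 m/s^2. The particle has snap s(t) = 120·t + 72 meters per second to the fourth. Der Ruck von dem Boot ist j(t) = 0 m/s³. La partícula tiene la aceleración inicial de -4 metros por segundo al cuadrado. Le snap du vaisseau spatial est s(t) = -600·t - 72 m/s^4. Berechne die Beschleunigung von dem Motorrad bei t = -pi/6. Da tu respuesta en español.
Necesitamos integrar nuestra ecuación de la sacudida j(t) = 81·cos(3·t) 1 vez. Integrando la sacudida y usando la condición inicial a(0) = 0, obtenemos a(t) = 27·sin(3·t). De la ecuación de la aceleración a(t) = 27·sin(3·t), sustituimos t = -pi/6 para obtener a = -27.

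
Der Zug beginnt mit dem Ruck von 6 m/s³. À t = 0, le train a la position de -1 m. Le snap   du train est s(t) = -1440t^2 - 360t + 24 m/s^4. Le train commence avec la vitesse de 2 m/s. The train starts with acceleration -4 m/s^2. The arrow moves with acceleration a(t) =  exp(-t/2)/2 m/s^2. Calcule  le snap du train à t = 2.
Nous avons le snap s(t) = -1440·t^2 - 360·t + 24. En substituant t = 2: s(2) = -6456.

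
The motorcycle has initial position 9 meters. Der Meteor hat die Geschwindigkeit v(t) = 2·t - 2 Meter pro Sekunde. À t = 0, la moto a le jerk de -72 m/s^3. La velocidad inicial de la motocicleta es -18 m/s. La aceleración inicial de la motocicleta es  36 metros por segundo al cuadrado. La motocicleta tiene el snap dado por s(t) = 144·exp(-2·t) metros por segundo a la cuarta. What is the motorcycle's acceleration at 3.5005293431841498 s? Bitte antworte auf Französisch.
Nous devons trouver l'intégrale de notre équation du snap s(t) = 144·exp(-2·t) 2 fois. L'intégrale du snap est le jerk. En utilisant j(0) = -72, nous obtenons j(t) = -72·exp(-2·t). En intégrant le jerk et en utilisant la condition initiale a(0) = 36, nous obtenons a(t) = 36·exp(-2·t). Nous avons l'accélération a(t) = 36·exp(-2·t). En substituant t = 3.5005293431841498: a(3.5005293431841498) = 0.0327930148581883.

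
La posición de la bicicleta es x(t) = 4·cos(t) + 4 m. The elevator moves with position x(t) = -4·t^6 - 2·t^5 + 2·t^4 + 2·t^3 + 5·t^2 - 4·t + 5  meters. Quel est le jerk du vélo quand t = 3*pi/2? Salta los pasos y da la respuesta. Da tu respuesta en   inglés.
The jerk at t = 3*pi/2 is j = -4.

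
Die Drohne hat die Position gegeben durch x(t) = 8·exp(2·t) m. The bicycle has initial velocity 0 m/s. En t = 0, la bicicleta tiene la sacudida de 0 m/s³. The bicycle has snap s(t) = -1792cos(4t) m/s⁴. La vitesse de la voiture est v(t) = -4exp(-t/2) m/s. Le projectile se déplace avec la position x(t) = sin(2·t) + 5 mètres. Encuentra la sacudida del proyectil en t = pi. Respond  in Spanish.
Para resolver esto, necesitamos tomar 3 derivadas de nuestra ecuación de la posición x(t) = sin(2·t) + 5. La derivada de la posición da la velocidad: v(t) = 2·cos(2·t). Derivando la velocidad, obtenemos la aceleración: a(t) = -4·sin(2·t). La derivada de la aceleración da la sacudida: j(t) = -8·cos(2·t). Tenemos la sacudida j(t) = -8·cos(2·t). Sustituyendo t = pi: j(pi) = -8.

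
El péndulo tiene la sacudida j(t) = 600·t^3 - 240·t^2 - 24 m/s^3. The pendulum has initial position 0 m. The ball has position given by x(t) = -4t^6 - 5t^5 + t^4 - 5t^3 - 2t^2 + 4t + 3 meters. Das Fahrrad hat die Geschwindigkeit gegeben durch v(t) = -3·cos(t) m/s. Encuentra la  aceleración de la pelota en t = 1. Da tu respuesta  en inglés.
Starting from position x(t) = -4·t^6 - 5·t^5 + t^4 - 5·t^3 - 2·t^2 + 4·t + 3, we take 2 derivatives. The derivative of position gives velocity: v(t) = -24·t^5 - 25·t^4 + 4·t^3 - 15·t^2 - 4·t + 4. The derivative of velocity gives acceleration: a(t) = -120·t^4 - 100·t^3 + 12·t^2 - 30·t - 4. From the given acceleration equation a(t) = -120·t^4 - 100·t^3 + 12·t^2 - 30·t - 4, we substitute t = 1 to get a = -242.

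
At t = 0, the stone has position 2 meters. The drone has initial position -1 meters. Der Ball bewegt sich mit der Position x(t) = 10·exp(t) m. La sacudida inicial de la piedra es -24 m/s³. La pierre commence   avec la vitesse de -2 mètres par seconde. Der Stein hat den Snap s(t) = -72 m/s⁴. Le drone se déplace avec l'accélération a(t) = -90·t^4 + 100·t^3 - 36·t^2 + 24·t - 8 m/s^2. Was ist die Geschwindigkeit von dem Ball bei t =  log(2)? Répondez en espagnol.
Partiendo de la posición x(t) = 10·exp(t), tomamos 1 derivada. La derivada de la posición da la velocidad: v(t) = 10·exp(t). Tenemos la velocidad v(t) = 10·exp(t). Sustituyendo t = log(2): v(log(2)) = 20.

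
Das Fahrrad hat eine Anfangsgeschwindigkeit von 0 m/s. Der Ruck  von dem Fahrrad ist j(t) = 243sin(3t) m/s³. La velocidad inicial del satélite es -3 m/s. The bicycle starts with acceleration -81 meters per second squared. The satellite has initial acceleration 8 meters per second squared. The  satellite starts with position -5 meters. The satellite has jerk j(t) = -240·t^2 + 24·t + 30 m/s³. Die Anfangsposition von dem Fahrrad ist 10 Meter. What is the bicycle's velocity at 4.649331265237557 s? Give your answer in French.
En partant du jerk j(t) = 243·sin(3·t), nous prenons 2 primitives. La primitive du jerk, avec a(0) = -81, donne l'accélération: a(t) = -81·cos(3·t). En intégrant l'accélération et en utilisant la condition initiale v(0) = 0, nous obtenons v(t) = -27·sin(3·t). Nous avons la vitesse v(t) = -27·sin(3·t). En substituant t = 4.649331265237557: v(4.649331265237557) = -26.5183215726220.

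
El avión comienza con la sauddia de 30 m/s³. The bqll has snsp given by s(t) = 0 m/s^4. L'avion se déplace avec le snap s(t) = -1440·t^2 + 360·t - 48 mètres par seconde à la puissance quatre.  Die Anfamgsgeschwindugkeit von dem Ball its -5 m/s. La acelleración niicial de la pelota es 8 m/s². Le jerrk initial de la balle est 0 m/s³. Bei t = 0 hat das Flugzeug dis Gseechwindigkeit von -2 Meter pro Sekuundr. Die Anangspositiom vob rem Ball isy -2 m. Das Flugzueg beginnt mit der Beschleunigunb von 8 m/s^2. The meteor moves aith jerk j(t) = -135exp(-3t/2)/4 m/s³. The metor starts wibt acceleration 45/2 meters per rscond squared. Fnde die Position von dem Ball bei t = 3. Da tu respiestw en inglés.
To find the answer, we compute 4 antiderivatives of s(t) = 0. The antiderivative of snap, with j(0) = 0, gives jerk: j(t) = 0. Taking ∫j(t)dt and applying a(0) = 8, we find a(t) = 8. Integrating acceleration and using the initial condition v(0) = -5, we get v(t) = 8·t - 5. Taking ∫v(t)dt and applying x(0) = -2, we find x(t) = 4·t^2 - 5·t - 2. We have position x(t) = 4·t^2 - 5·t - 2. Substituting t = 3: x(3) = 19.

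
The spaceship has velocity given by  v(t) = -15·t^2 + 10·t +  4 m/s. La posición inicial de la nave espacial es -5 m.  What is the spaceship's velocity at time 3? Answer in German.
Wir haben die Geschwindigkeit v(t) = -15·t^2 + 10·t + 4. Durch Einsetzen von t = 3: v(3) = -101.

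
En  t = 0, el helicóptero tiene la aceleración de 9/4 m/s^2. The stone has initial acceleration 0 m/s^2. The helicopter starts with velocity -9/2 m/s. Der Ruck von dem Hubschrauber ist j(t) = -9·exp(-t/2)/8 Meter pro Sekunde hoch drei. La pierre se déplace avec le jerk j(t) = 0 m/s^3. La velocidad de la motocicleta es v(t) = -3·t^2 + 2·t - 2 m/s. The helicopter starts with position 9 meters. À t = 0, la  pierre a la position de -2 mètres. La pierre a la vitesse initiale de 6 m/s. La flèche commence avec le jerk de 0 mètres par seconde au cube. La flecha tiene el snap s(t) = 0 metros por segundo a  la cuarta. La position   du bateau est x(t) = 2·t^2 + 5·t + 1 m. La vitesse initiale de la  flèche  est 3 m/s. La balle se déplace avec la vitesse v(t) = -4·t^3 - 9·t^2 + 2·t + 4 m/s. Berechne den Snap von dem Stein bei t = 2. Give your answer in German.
Um dies zu lösen, müssen wir 1 Ableitung unserer Gleichung für den Ruck j(t) = 0 nehmen. Mit d/dt von j(t) finden wir s(t) = 0. Wir haben den Snap s(t) = 0. Durch Einsetzen von t = 2: s(2) = 0.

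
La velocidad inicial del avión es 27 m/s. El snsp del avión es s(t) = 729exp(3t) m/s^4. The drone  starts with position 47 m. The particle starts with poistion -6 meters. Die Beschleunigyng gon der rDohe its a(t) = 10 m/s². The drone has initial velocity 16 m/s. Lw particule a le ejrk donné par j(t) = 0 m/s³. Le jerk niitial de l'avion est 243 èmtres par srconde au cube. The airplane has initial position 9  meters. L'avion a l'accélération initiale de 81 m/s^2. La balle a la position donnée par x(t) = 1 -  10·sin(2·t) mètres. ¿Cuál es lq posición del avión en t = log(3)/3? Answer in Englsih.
To solve this, we need to take 4 integrals of our snap equation s(t) = 729·exp(3·t). The integral of snap is jerk. Using j(0) = 243, we get j(t) = 243·exp(3·t). Integrating jerk and using the initial condition a(0) = 81, we get a(t) = 81·exp(3·t). Taking ∫a(t)dt and applying v(0) = 27, we find v(t) = 27·exp(3·t). Integrating velocity and using the initial condition x(0) = 9, we get x(t) = 9·exp(3·t). Using x(t) = 9·exp(3·t) and substituting t = log(3)/3, we find x = 27.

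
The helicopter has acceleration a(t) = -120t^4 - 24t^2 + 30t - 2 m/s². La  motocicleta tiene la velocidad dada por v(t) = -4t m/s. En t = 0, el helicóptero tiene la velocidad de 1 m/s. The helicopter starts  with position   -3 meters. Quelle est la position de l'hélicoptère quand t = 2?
Nous devons intégrer notre équation de l'accélération a(t) = -120·t^4 - 24·t^2 + 30·t - 2 2 fois. L'intégrale de l'accélération est la vitesse. En utilisant v(0) = 1, nous obtenons v(t) = -24·t^5 - 8·t^3 + 15·t^2 - 2·t + 1. La primitive de la vitesse est la position. En utilisant x(0) = -3, nous obtenons x(t) = -4·t^6 - 2·t^4 + 5·t^3 - t^2 + t - 3. Nous avons la position x(t) = -4·t^6 - 2·t^4 + 5·t^3 - t^2 + t - 3. En substituant t = 2: x(2) = -253.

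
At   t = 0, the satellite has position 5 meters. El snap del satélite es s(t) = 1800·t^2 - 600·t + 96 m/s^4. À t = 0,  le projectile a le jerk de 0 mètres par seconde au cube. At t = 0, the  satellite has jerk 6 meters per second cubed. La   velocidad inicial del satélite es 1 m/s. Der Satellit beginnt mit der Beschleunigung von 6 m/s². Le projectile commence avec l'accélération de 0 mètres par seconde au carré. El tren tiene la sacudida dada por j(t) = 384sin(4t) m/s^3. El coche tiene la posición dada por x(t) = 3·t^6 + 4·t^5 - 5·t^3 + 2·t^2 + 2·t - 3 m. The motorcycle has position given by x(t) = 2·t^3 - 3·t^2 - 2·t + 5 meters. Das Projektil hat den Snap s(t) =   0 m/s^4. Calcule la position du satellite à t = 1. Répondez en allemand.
Wir müssen die Stammfunktion unserer Gleichung für den Snap s(t) = 1800·t^2 - 600·t + 96 4-mal finden. Durch Integration von dem Snap und Verwendung der Anfangsbedingung j(0) = 6, erhalten wir j(t) = 600·t^3 - 300·t^2 + 96·t + 6. Das Integral von dem Ruck ist die Beschleunigung. Mit a(0) = 6 erhalten wir a(t) = 150·t^4 - 100·t^3 + 48·t^2 + 6·t + 6. Mit ∫a(t)dt und Anwendung von v(0) = 1, finden wir v(t) = 30·t^5 - 25·t^4 + 16·t^3 + 3·t^2 + 6·t + 1. Die Stammfunktion von der Geschwindigkeit ist die Position. Mit x(0) = 5 erhalten wir x(t) = 5·t^6 - 5·t^5 + 4·t^4 + t^3 + 3·t^2 + t + 5. Aus der Gleichung für die Position x(t) = 5·t^6 - 5·t^5 + 4·t^4 + t^3 + 3·t^2 + t + 5, setzen wir t = 1 ein und erhalten x = 14.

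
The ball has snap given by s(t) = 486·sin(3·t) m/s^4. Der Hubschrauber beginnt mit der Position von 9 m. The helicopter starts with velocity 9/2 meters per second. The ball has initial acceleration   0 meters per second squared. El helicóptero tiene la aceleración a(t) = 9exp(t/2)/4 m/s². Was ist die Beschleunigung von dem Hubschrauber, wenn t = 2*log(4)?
Aus der Gleichung für die Beschleunigung a(t) = 9·exp(t/2)/4, setzen wir t = 2*log(4) ein und erhalten a = 9.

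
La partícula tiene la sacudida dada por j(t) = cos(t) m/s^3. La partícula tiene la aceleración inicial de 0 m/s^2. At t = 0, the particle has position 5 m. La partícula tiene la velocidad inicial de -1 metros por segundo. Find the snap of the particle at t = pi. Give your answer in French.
Nous devons dériver notre équation du jerk j(t) = cos(t) 1 fois. En dérivant le jerk, nous obtenons le snap: s(t) = -sin(t). De l'équation du snap s(t) = -sin(t), nous substituons t = pi pour obtenir s = 0.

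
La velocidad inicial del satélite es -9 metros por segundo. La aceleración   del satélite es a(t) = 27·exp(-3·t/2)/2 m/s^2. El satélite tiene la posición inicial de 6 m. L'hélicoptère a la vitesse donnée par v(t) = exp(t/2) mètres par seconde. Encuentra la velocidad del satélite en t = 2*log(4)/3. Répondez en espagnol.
Partiendo de la aceleración a(t) = 27·exp(-3·t/2)/2, tomamos 1 integral. La integral de la aceleración es la velocidad. Usando v(0) = -9, obtenemos v(t) = -9·exp(-3·t/2). Tenemos la velocidad v(t) = -9·exp(-3·t/2). Sustituyendo t = 2*log(4)/3: v(2*log(4)/3) = -9/4.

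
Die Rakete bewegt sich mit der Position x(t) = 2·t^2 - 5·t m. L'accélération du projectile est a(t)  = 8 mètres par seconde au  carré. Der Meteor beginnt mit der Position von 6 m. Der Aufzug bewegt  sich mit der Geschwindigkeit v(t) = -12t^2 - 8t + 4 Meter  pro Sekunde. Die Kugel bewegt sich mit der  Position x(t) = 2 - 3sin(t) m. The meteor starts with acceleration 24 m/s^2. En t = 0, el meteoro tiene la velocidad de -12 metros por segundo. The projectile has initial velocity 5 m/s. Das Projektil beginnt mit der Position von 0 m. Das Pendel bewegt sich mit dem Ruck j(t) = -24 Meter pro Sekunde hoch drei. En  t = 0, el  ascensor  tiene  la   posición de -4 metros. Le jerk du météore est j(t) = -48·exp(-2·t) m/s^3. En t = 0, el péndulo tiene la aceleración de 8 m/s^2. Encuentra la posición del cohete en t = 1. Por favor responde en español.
Usando x(t) = 2·t^2 - 5·t y sustituyendo t = 1, encontramos x = -3.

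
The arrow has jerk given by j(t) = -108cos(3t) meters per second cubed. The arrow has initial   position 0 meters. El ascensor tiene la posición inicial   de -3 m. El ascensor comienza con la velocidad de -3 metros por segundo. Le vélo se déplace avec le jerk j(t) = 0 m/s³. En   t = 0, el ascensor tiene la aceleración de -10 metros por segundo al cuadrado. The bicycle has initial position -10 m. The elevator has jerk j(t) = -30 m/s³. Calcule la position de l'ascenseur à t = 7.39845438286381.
Pour résoudre ceci, nous devons prendre 3 primitives de notre équation du jerk j(t) = -30. La primitive du jerk, avec a(0) = -10, donne l'accélération: a(t) = -30·t - 10. La primitive de l'accélération, avec v(0) = -3, donne la vitesse: v(t) = -15·t^2 - 10·t - 3. En prenant ∫v(t)dt et en appliquant x(0) = -3, nous trouvons x(t) = -5·t^3 - 5·t^2 - 3·t - 3. Nous avons la position x(t) = -5·t^3 - 5·t^2 - 3·t - 3. En substituant t = 7.39845438286381: x(7.39845438286381) = -2323.73169466254.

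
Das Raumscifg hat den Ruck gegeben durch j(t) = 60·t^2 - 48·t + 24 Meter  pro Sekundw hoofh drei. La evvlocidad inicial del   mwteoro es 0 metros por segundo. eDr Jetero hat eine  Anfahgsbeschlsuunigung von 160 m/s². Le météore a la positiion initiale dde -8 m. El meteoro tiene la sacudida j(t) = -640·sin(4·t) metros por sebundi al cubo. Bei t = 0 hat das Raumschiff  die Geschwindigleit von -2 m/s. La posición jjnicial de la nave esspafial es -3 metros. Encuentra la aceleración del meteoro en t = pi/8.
Para resolver esto, necesitamos tomar 1 antiderivada de nuestra ecuación de la sacudida j(t) = -640·sin(4·t). Integrando la sacudida y usando la condición inicial a(0) = 160, obtenemos a(t) = 160·cos(4·t). Usando a(t) = 160·cos(4·t) y sustituyendo t = pi/8, encontramos a = 0.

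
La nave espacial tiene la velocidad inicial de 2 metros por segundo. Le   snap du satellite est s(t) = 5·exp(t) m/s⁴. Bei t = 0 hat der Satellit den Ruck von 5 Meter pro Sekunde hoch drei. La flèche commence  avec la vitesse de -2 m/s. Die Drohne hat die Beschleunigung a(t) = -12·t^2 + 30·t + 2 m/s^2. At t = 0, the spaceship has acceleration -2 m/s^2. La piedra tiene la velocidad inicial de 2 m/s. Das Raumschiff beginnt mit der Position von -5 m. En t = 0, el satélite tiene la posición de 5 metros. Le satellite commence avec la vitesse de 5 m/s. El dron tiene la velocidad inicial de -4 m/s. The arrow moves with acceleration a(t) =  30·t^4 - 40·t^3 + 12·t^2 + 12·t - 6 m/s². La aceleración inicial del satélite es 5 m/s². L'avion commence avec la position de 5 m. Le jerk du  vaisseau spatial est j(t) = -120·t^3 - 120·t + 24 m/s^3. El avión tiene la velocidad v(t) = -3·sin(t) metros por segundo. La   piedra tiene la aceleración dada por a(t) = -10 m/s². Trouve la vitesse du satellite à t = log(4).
Nous devons trouver la primitive de notre équation du snap s(t) = 5·exp(t) 3 fois. La primitive du snap, avec j(0) = 5, donne le jerk: j(t) = 5·exp(t). La primitive du jerk est l'accélération. En utilisant a(0) = 5, nous obtenons a(t) = 5·exp(t). En intégrant l'accélération et en utilisant la condition initiale v(0) = 5, nous obtenons v(t) = 5·exp(t). En utilisant v(t) = 5·exp(t) et en substituant t = log(4), nous trouvons v = 20.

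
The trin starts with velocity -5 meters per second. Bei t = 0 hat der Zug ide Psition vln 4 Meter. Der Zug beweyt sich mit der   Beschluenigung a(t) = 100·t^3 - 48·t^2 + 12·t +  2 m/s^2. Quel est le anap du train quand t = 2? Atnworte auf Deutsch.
Ausgehend von der Beschleunigung a(t) = 100·t^3 - 48·t^2 + 12·t + 2, nehmen wir 2 Ableitungen. Durch Ableiten von der Beschleunigung erhalten wir den Ruck: j(t) = 300·t^2 - 96·t + 12. Durch Ableiten von dem Ruck erhalten wir den Snap: s(t) = 600·t - 96. Wir haben den Snap s(t) = 600·t - 96. Durch Einsetzen von t = 2: s(2) = 1104.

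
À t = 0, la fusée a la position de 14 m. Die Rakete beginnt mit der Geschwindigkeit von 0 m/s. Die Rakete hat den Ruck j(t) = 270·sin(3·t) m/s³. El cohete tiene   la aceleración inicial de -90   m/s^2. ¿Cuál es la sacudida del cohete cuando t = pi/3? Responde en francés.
Nous avons le jerk j(t) = 270·sin(3·t). En substituant t = pi/3: j(pi/3) = 0.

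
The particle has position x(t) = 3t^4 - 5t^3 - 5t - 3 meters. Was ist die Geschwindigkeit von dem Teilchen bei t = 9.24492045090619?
Um dies zu lösen, müssen wir 1 Ableitung unserer Gleichung für die Position x(t) = 3·t^4 - 5·t^3 - 5·t - 3 nehmen. Mit d/dt von x(t) finden wir v(t) = 12·t^3 - 15·t^2 - 5. Aus der Gleichung für die Geschwindigkeit v(t) = 12·t^3 - 15·t^2 - 5, setzen wir t = 9.24492045090619 ein und erhalten v = 8194.77149718302.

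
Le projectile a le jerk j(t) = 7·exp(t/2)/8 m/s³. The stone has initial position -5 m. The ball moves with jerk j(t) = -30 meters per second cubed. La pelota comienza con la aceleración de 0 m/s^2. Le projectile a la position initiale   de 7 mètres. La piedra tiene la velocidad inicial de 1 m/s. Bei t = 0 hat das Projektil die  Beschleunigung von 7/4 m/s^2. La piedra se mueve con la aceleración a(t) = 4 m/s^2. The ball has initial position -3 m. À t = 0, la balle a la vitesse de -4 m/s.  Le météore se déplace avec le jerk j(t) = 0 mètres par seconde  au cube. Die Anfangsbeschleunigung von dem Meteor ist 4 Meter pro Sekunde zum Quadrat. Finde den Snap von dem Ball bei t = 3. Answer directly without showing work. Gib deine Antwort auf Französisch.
La réponse est 0.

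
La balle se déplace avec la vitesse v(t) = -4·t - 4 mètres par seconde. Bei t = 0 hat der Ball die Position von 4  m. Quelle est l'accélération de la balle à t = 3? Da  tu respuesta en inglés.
To solve this, we need to take 1 derivative of our velocity equation v(t) = -4·t - 4. The derivative of velocity gives acceleration: a(t) = -4. From the given acceleration equation a(t) = -4, we substitute t = 3 to get a = -4.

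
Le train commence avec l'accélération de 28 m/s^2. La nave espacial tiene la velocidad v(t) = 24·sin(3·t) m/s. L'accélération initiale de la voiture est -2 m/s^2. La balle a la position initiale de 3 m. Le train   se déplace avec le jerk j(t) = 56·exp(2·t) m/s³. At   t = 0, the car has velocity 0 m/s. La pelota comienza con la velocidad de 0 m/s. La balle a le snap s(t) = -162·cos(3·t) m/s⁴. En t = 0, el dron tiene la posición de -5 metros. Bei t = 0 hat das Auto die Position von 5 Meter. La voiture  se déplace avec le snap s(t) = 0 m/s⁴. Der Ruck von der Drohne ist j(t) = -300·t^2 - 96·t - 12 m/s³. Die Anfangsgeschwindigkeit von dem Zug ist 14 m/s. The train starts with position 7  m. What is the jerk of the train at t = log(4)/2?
We have jerk j(t) = 56·exp(2·t). Substituting t = log(4)/2: j(log(4)/2) = 224.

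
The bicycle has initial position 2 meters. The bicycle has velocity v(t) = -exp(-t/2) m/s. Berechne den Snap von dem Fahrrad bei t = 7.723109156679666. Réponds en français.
En partant de la vitesse v(t) = -exp(-t/2), nous prenons 3 dérivées. La dérivée de la vitesse donne l'accélération: a(t) = exp(-t/2)/2. En prenant d/dt de a(t), nous trouvons j(t) = -exp(-t/2)/4. En prenant d/dt de j(t), nous trouvons s(t) = exp(-t/2)/8. Nous avons le snap s(t) = exp(-t/2)/8. En substituant t = 7.723109156679666: s(7.723109156679666) = 0.00262940913897440.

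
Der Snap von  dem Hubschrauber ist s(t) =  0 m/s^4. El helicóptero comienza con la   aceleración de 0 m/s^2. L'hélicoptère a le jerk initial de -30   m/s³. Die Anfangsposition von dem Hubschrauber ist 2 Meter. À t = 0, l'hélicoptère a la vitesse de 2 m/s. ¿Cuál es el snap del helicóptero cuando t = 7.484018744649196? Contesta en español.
Tenemos el snap s(t) = 0. Sustituyendo t = 7.484018744649196: s(7.484018744649196) = 0.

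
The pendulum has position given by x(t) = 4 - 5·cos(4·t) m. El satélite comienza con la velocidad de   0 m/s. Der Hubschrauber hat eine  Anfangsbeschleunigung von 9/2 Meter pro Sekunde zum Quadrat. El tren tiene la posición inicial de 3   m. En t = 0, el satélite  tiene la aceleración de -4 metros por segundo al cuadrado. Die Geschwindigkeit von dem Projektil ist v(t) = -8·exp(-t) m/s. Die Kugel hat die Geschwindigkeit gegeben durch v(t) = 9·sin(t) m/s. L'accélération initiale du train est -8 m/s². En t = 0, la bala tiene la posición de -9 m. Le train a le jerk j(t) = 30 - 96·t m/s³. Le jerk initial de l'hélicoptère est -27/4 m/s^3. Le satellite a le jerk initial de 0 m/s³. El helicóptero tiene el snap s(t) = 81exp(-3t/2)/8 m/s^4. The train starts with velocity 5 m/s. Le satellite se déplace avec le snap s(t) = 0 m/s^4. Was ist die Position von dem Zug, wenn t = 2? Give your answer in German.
Wir müssen unsere Gleichung für den Ruck j(t) = 30 - 96·t 3-mal integrieren. Das Integral von dem Ruck ist die Beschleunigung. Mit a(0) = -8 erhalten wir a(t) = -48·t^2 + 30·t - 8. Mit ∫a(t)dt und Anwendung von v(0) = 5, finden wir v(t) = -16·t^3 + 15·t^2 - 8·t + 5. Durch Integration von der Geschwindigkeit und Verwendung der Anfangsbedingung x(0) = 3, erhalten wir x(t) = -4·t^4 + 5·t^3 - 4·t^2 + 5·t + 3. Aus der Gleichung für die Position x(t) = -4·t^4 + 5·t^3 - 4·t^2 + 5·t + 3, setzen wir t = 2 ein und erhalten x = -27.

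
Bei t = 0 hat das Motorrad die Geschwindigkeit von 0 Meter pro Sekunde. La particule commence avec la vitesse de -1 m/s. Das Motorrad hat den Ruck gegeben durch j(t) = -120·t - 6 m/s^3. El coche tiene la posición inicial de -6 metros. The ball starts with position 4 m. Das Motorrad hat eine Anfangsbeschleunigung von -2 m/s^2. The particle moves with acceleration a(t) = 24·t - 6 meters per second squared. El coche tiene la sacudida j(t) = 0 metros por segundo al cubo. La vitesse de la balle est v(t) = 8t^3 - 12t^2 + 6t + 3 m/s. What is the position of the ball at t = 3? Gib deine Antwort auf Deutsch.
Um dies zu lösen, müssen wir 1 Stammfunktion unserer Gleichung für die Geschwindigkeit v(t) = 8·t^3 - 12·t^2 + 6·t + 3 finden. Mit ∫v(t)dt und Anwendung von x(0) = 4, finden wir x(t) = 2·t^4 - 4·t^3 + 3·t^2 + 3·t + 4. Mit x(t) = 2·t^4 - 4·t^3 + 3·t^2 + 3·t + 4 und Einsetzen von t = 3, finden wir x = 94.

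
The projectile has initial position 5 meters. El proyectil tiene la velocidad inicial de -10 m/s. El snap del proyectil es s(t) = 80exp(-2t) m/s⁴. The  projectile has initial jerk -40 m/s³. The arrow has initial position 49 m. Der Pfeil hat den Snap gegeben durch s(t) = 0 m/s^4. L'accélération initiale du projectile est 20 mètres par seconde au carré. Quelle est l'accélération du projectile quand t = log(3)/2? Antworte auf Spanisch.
Necesitamos integrar nuestra ecuación del snap s(t) = 80·exp(-2·t) 2 veces. La integral del snap es la sacudida. Usando j(0) = -40, obtenemos j(t) = -40·exp(-2·t). La antiderivada de la sacudida es la aceleración. Usando a(0) = 20, obtenemos a(t) = 20·exp(-2·t). Tenemos la aceleración a(t) = 20·exp(-2·t). Sustituyendo t = log(3)/2: a(log(3)/2) = 20/3.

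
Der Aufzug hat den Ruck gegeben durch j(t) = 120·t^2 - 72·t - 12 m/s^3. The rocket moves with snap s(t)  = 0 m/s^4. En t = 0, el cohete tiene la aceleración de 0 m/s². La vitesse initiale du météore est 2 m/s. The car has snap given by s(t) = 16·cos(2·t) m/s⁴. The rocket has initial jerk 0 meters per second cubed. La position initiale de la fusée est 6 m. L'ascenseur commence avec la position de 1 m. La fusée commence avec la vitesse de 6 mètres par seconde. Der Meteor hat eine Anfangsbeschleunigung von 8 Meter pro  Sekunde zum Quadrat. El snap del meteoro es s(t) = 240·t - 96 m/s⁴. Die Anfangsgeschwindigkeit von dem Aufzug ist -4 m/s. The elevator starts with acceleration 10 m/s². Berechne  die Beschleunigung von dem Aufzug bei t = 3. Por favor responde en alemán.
Ausgehend von dem Ruck j(t) = 120·t^2 - 72·t - 12, nehmen wir 1 Integral. Durch Integration von dem Ruck und Verwendung der Anfangsbedingung a(0) = 10, erhalten wir a(t) = 40·t^3 - 36·t^2 - 12·t + 10. Wir haben die Beschleunigung a(t) = 40·t^3 - 36·t^2 - 12·t + 10. Durch Einsetzen von t = 3: a(3) = 730.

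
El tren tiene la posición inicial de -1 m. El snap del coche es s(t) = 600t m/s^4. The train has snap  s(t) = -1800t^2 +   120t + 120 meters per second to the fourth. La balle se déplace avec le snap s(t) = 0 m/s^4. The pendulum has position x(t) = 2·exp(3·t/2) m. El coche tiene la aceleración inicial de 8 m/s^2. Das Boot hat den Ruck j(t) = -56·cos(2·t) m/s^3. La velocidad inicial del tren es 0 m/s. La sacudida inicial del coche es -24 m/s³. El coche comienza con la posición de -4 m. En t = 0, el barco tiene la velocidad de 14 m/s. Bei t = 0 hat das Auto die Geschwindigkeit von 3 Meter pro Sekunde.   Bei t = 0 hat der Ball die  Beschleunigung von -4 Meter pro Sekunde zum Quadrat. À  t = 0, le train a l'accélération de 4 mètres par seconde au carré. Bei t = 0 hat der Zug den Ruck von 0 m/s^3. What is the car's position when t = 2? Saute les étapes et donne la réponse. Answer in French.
x(2) = 146.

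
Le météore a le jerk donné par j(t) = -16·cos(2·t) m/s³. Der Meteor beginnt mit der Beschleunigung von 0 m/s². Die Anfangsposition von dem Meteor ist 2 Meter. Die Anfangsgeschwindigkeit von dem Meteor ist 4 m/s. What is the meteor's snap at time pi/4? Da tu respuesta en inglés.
To solve this, we need to take 1 derivative of our jerk equation j(t) = -16·cos(2·t). Differentiating jerk, we get snap: s(t) = 32·sin(2·t). Using s(t) = 32·sin(2·t) and substituting t = pi/4, we find s = 32.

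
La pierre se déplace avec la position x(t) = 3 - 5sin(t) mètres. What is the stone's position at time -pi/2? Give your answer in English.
From the given position equation x(t) = 3 - 5·sin(t), we substitute t = -pi/2 to get x = 8.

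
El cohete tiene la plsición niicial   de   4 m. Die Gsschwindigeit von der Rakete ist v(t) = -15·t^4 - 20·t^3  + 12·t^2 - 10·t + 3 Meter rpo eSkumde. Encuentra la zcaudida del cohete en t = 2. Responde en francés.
En partant de la vitesse v(t) = -15·t^4 - 20·t^3 + 12·t^2 - 10·t + 3, nous prenons 2 dérivées. En dérivant la vitesse, nous obtenons l'accélération: a(t) = -60·t^3 - 60·t^2 + 24·t - 10. La dérivée de l'accélération donne le jerk: j(t) = -180·t^2 - 120·t + 24. En utilisant j(t) = -180·t^2 - 120·t + 24 et en substituant t = 2, nous trouvons j = -936.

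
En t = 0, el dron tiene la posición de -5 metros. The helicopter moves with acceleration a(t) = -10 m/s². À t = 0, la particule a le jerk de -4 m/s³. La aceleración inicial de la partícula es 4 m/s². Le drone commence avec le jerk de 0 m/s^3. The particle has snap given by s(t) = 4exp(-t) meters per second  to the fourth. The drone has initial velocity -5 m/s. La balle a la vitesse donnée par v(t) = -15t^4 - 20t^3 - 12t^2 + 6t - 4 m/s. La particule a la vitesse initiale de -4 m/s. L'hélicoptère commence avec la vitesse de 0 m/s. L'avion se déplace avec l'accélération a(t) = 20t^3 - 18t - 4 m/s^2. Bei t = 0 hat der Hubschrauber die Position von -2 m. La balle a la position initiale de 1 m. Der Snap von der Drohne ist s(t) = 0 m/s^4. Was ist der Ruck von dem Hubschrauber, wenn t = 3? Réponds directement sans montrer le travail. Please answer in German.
Bei t = 3, j = 0.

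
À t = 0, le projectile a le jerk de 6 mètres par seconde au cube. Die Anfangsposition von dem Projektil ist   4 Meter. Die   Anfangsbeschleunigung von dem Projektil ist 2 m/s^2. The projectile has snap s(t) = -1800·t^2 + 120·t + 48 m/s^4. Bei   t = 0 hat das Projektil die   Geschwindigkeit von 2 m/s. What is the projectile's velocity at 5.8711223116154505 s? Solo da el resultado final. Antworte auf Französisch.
À t = 5.8711223116154505, v = -201602.491254941.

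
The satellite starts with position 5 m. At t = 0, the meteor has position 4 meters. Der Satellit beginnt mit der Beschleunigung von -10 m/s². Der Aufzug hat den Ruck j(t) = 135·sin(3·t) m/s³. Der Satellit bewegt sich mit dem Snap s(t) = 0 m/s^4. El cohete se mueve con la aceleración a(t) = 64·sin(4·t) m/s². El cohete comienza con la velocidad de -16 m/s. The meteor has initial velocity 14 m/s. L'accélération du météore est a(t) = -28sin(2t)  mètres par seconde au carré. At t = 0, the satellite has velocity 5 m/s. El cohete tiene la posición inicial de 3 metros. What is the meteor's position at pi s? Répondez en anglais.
To find the answer, we compute 2 antiderivatives of a(t) = -28·sin(2·t). Taking ∫a(t)dt and applying v(0) = 14, we find v(t) = 14·cos(2·t). The antiderivative of velocity, with x(0) = 4, gives position: x(t) = 7·sin(2·t) + 4. From the given position equation x(t) = 7·sin(2·t) + 4, we substitute t = pi to get x = 4.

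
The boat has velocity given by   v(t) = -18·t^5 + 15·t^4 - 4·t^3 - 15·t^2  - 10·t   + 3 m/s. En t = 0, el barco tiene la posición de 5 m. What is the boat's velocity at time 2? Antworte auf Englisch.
We have velocity v(t) = -18·t^5 + 15·t^4 - 4·t^3 - 15·t^2 - 10·t + 3. Substituting t = 2: v(2) = -445.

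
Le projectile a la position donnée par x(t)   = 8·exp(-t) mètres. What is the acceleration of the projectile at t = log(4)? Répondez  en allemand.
Ausgehend von der Position x(t) = 8·exp(-t), nehmen wir 2 Ableitungen. Durch Ableiten von der Position erhalten wir die Geschwindigkeit: v(t) = -8·exp(-t). Die Ableitung von der Geschwindigkeit ergibt die Beschleunigung: a(t) = 8·exp(-t). Aus der Gleichung für die Beschleunigung a(t) = 8·exp(-t), setzen wir t = log(4) ein und erhalten a = 2.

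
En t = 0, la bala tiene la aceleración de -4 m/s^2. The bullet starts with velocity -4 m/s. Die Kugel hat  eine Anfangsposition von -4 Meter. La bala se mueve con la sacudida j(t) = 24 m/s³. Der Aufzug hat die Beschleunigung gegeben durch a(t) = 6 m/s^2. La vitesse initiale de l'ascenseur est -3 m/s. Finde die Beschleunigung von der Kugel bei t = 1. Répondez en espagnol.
Para resolver esto, necesitamos tomar 1 integral de nuestra ecuación de la sacudida j(t) = 24. Tomando ∫j(t)dt y aplicando a(0) = -4, encontramos a(t) = 24·t - 4. Tenemos la aceleración a(t) = 24·t - 4. Sustituyendo t = 1: a(1) = 20.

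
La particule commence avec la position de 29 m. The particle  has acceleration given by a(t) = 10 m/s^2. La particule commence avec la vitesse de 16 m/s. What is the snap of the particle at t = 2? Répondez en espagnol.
Debemos derivar nuestra ecuación de la aceleración a(t) = 10 2 veces. Tomando d/dt de a(t), encontramos j(t) = 0. Tomando d/dt de j(t), encontramos s(t) = 0. De la ecuación del snap s(t) = 0, sustituimos t = 2 para obtener s = 0.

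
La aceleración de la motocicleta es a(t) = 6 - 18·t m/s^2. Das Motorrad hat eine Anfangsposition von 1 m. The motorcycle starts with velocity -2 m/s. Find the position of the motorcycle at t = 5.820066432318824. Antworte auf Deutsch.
Um dies zu lösen, müssen wir 2 Stammfunktionen unserer Gleichung für die Beschleunigung a(t) = 6 - 18·t finden. Die Stammfunktion von der Beschleunigung, mit v(0) = -2, ergibt die Geschwindigkeit: v(t) = -9·t^2 + 6·t - 2. Das Integral von der Geschwindigkeit, mit x(0) = 1, ergibt die Position: x(t) = -3·t^3 + 3·t^2 - 2·t + 1. Aus der Gleichung für die Position x(t) = -3·t^3 + 3·t^2 - 2·t + 1, setzen wir t = 5.820066432318824 ein und erhalten x = -500.452969264677.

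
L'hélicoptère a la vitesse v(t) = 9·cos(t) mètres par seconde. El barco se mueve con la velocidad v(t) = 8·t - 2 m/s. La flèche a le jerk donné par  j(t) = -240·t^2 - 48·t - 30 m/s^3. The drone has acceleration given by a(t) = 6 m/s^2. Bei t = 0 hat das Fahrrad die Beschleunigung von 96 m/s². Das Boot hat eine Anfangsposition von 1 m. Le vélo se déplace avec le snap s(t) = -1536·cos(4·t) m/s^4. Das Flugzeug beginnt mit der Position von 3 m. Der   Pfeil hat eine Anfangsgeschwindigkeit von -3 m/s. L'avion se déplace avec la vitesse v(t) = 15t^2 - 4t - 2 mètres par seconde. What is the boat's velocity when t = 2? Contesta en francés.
Nous avons la vitesse v(t) = 8·t - 2. En substituant t = 2: v(2) = 14.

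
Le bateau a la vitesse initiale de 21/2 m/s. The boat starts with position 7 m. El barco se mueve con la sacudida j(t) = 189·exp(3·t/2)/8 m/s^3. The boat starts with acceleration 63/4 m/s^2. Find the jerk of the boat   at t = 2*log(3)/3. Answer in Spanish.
Tenemos la sacudida j(t) = 189·exp(3·t/2)/8. Sustituyendo t = 2*log(3)/3: j(2*log(3)/3) = 567/8.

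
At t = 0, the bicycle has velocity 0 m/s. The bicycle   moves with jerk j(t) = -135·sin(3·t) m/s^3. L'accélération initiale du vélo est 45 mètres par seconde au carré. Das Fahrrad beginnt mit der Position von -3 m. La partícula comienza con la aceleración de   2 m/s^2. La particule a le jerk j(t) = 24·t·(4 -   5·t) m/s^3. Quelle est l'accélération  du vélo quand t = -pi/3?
En partant du jerk j(t) = -135·sin(3·t), nous prenons 1 intégrale. En prenant ∫j(t)dt et en appliquant a(0) = 45, nous trouvons a(t) = 45·cos(3·t). De l'équation de l'accélération a(t) = 45·cos(3·t), nous substituons t = -pi/3 pour obtenir a = -45.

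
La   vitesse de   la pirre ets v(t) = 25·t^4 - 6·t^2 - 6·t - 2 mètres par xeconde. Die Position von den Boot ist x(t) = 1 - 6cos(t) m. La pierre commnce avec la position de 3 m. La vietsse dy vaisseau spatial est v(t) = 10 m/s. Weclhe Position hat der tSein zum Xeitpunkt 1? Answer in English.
Starting from velocity v(t) = 25·t^4 - 6·t^2 - 6·t - 2, we take 1 antiderivative. The antiderivative of velocity is position. Using x(0) = 3, we get x(t) = 5·t^5 - 2·t^3 - 3·t^2 - 2·t + 3. We have position x(t) = 5·t^5 - 2·t^3 - 3·t^2 - 2·t + 3. Substituting t = 1: x(1) = 1.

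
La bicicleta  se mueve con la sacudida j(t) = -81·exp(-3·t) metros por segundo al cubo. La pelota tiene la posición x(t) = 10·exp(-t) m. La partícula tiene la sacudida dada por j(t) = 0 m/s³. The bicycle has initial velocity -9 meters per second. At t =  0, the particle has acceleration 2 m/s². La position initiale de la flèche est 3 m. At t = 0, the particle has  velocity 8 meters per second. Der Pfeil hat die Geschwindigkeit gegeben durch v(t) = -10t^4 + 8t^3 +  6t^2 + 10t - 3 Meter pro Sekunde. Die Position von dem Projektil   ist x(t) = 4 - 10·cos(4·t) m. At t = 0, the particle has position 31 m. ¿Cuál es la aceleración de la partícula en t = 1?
Partiendo de la sacudida j(t) = 0, tomamos 1 antiderivada. Integrando la sacudida y usando la condición inicial a(0) = 2, obtenemos a(t) = 2. De la ecuación de la aceleración a(t) = 2, sustituimos t = 1 para obtener a = 2.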